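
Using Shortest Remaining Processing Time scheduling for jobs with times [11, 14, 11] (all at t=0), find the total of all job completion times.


Since all jobs arrive at t=0, SRPT equals SPT ordering.
SPT order: [11, 11, 14]
Completion times:
  Job 1: p=11, C=11
  Job 2: p=11, C=22
  Job 3: p=14, C=36
Total completion time = 11 + 22 + 36 = 69

69


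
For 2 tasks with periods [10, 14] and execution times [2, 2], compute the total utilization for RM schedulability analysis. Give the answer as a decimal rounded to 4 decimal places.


Compute individual utilizations (exact fractions):
  Task 1: C/T = 2/10 = 1/5 (approx. 0.2)
  Task 2: C/T = 2/14 = 1/7 (approx. 0.1429)
Total utilization U = 1/5 + 1/7 = 12/35
Rounded to 4 decimal places: U = 0.3429
RM (Liu & Layland) bound for 2 tasks = 0.828427; compare with U = 12/35 (approx. 0.342857)
U <= bound, so schedulable by RM sufficient condition.

0.3429


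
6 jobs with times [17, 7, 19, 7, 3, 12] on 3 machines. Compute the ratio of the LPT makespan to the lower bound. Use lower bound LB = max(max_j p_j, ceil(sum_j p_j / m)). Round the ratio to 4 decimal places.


LPT order: [19, 17, 12, 7, 7, 3]
Machine loads after assignment: [22, 24, 19]
LPT makespan = 24
Lower bound = max(max_job, ceil(total/3)) = max(19, 22) = 22
Ratio = 24 / 22 = 1.0909

1.0909


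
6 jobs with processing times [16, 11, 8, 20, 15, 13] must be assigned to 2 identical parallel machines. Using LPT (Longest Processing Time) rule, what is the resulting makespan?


Sort jobs in decreasing order (LPT): [20, 16, 15, 13, 11, 8]
Assign each job to the least loaded machine:
  Machine 1: jobs [20, 13, 8], load = 41
  Machine 2: jobs [16, 15, 11], load = 42
Makespan = max load = 42

42


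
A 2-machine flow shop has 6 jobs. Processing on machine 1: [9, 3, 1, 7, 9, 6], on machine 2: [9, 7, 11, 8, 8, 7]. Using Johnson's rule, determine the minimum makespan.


Apply Johnson's rule:
  Group 1 (a <= b): [(3, 1, 11), (2, 3, 7), (6, 6, 7), (4, 7, 8), (1, 9, 9)]
  Group 2 (a > b): [(5, 9, 8)]
Optimal job order: [3, 2, 6, 4, 1, 5]
Schedule:
  Job 3: M1 done at 1, M2 done at 12
  Job 2: M1 done at 4, M2 done at 19
  Job 6: M1 done at 10, M2 done at 26
  Job 4: M1 done at 17, M2 done at 34
  Job 1: M1 done at 26, M2 done at 43
  Job 5: M1 done at 35, M2 done at 51
Makespan = 51

51


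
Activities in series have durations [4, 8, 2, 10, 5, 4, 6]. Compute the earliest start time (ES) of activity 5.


Activity 5 starts after activities 1 through 4 complete.
Predecessor durations: [4, 8, 2, 10]
ES = 4 + 8 + 2 + 10 = 24

24


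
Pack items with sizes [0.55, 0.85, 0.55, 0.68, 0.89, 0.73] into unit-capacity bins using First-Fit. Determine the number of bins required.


Place items sequentially using First-Fit:
  Item 0.55 -> new Bin 1
  Item 0.85 -> new Bin 2
  Item 0.55 -> new Bin 3
  Item 0.68 -> new Bin 4
  Item 0.89 -> new Bin 5
  Item 0.73 -> new Bin 6
Total bins used = 6

6


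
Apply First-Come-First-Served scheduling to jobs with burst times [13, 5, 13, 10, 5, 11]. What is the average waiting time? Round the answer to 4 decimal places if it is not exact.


FCFS order (as given): [13, 5, 13, 10, 5, 11]
Waiting times:
  Job 1: wait = 0
  Job 2: wait = 13
  Job 3: wait = 18
  Job 4: wait = 31
  Job 5: wait = 41
  Job 6: wait = 46
Sum of waiting times = 149
Average waiting time = 149/6 = 24.8333

24.8333


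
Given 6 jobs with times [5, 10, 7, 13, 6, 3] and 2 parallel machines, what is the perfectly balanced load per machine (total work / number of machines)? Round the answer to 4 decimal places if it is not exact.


Total processing time = 5 + 10 + 7 + 13 + 6 + 3 = 44
Number of machines = 2
Ideal balanced load = 44 / 2 = 22.0

22.0


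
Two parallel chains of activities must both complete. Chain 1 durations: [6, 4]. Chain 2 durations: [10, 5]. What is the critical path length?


Path A total = 6 + 4 = 10
Path B total = 10 + 5 = 15
Critical path = longest path = max(10, 15) = 15

15


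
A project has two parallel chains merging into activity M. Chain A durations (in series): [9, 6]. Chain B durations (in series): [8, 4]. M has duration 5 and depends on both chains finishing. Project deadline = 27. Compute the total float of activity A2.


Forward pass: ES(A2) = sum of predecessors on chain A = 9
EF = ES + duration = 9 + 6 = 15
Backward pass: LF(M) = deadline = 27; LS(M) = 27 - 5 = 22
LF(A2) = LS(M) - sum(successors on chain A) = 22 - 0 = 22
LS = LF - duration = 22 - 6 = 16
Total float = LS - ES = 16 - 9 = 7

7


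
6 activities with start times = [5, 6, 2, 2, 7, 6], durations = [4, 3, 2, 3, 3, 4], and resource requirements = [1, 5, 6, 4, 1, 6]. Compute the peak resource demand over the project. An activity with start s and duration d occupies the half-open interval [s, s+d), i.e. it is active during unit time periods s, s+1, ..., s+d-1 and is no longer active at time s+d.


Each activity i is active on [start_i, start_i + duration_i).
Compute total resource usage per time slot:
  t=0: active resources = [], total = 0
  t=1: active resources = [], total = 0
  t=2: active resources = [6, 4], total = 10
  t=3: active resources = [6, 4], total = 10
  t=4: active resources = [4], total = 4
  t=5: active resources = [1], total = 1
  t=6: active resources = [1, 5, 6], total = 12
  t=7: active resources = [1, 5, 1, 6], total = 13
  t=8: active resources = [1, 5, 1, 6], total = 13
  t=9: active resources = [1, 6], total = 7
Peak resource demand = 13

13


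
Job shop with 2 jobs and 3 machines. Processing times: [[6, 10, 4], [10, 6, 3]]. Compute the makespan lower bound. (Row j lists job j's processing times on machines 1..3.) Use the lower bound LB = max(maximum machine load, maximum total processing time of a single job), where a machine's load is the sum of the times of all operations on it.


Machine loads:
  Machine 1: 6 + 10 = 16
  Machine 2: 10 + 6 = 16
  Machine 3: 4 + 3 = 7
Max machine load = 16
Job totals:
  Job 1: 20
  Job 2: 19
Max job total = 20
Lower bound = max(16, 20) = 20

20


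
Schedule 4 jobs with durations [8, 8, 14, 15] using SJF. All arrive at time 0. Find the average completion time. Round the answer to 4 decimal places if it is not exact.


SJF order (ascending): [8, 8, 14, 15]
Completion times:
  Job 1: burst=8, C=8
  Job 2: burst=8, C=16
  Job 3: burst=14, C=30
  Job 4: burst=15, C=45
Average completion = 99/4 = 24.75

24.75


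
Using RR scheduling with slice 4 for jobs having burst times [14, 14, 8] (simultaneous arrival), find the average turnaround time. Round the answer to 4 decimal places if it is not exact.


Time quantum = 4
Execution trace:
  J1 runs 4 units, time = 4
  J2 runs 4 units, time = 8
  J3 runs 4 units, time = 12
  J1 runs 4 units, time = 16
  J2 runs 4 units, time = 20
  J3 runs 4 units, time = 24
  J1 runs 4 units, time = 28
  J2 runs 4 units, time = 32
  J1 runs 2 units, time = 34
  J2 runs 2 units, time = 36
Finish times: [34, 36, 24]
Average turnaround = 94/3 = 31.3333

31.3333


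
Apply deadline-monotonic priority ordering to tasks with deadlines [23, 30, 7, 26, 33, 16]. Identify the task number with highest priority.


Sort tasks by relative deadline (ascending):
  Task 3: deadline = 7
  Task 6: deadline = 16
  Task 1: deadline = 23
  Task 4: deadline = 26
  Task 2: deadline = 30
  Task 5: deadline = 33
Priority order (highest first): [3, 6, 1, 4, 2, 5]
Highest priority task = 3

3


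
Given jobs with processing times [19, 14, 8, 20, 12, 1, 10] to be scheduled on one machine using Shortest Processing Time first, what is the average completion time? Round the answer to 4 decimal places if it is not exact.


Sort jobs by processing time (SPT order): [1, 8, 10, 12, 14, 19, 20]
Compute completion times sequentially:
  Job 1: processing = 1, completes at 1
  Job 2: processing = 8, completes at 9
  Job 3: processing = 10, completes at 19
  Job 4: processing = 12, completes at 31
  Job 5: processing = 14, completes at 45
  Job 6: processing = 19, completes at 64
  Job 7: processing = 20, completes at 84
Sum of completion times = 253
Average completion time = 253/7 = 36.1429

36.1429


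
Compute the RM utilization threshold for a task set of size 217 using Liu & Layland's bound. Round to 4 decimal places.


Compute 2^(1/217) = 1.0031993336
Subtract 1: 1.0031993336 - 1 = 0.0031993336
Multiply by n: 217 * 0.0031993336 = 0.6942553912
Round to 4 dp: 0.6943

0.6943


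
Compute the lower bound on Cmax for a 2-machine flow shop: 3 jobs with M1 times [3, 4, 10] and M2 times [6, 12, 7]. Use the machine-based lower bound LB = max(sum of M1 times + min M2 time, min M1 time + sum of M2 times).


LB1 = sum(M1 times) + min(M2 times) = 17 + 6 = 23
LB2 = min(M1 times) + sum(M2 times) = 3 + 25 = 28
Lower bound = max(LB1, LB2) = max(23, 28) = 28

28


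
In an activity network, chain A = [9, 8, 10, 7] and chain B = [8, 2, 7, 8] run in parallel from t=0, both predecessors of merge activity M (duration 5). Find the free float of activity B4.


ES(B4) = sum of predecessors on chain B = 17
EF(B4) = ES + duration = 17 + 8 = 25
Successor of B4 is M. ES(M) = max(sum(A), sum(B)) = max(34, 25) = 34
Free float = ES(successor) - EF(current) = 34 - 25 = 9

9


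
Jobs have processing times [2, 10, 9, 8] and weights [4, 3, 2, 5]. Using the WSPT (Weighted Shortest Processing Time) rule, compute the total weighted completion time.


Compute p/w ratios and sort ascending (WSPT): [(2, 4), (8, 5), (10, 3), (9, 2)]
Compute weighted completion times:
  Job (p=2,w=4): C=2, w*C=4*2=8
  Job (p=8,w=5): C=10, w*C=5*10=50
  Job (p=10,w=3): C=20, w*C=3*20=60
  Job (p=9,w=2): C=29, w*C=2*29=58
Total weighted completion time = 176

176


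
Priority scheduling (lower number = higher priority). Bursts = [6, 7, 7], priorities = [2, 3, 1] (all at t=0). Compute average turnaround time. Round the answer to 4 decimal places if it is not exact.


Sort by priority (ascending = highest first):
Order: [(1, 7), (2, 6), (3, 7)]
Completion times:
  Priority 1, burst=7, C=7
  Priority 2, burst=6, C=13
  Priority 3, burst=7, C=20
Average turnaround = 40/3 = 13.3333

13.3333


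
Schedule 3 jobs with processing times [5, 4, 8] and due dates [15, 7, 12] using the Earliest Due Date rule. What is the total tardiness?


Sort by due date (EDD order): [(4, 7), (8, 12), (5, 15)]
Compute completion times and tardiness:
  Job 1: p=4, d=7, C=4, tardiness=max(0,4-7)=0
  Job 2: p=8, d=12, C=12, tardiness=max(0,12-12)=0
  Job 3: p=5, d=15, C=17, tardiness=max(0,17-15)=2
Total tardiness = 2

2


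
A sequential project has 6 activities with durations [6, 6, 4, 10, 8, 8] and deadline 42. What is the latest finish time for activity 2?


LF(activity 2) = deadline - sum of successor durations
Successors: activities 3 through 6 with durations [4, 10, 8, 8]
Sum of successor durations = 30
LF = 42 - 30 = 12

12


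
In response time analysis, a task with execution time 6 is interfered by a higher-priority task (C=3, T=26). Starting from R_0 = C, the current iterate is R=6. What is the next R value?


R_next = C + ceil(R_prev / T_hp) * C_hp
ceil(6 / 26) = ceil(0.2308) = 1
Interference = 1 * 3 = 3
R_next = 6 + 3 = 9

9


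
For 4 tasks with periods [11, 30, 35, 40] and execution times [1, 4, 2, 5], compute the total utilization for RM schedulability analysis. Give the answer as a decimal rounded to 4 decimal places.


Compute individual utilizations (exact fractions):
  Task 1: C/T = 1/11 (approx. 0.0909)
  Task 2: C/T = 4/30 = 2/15 (approx. 0.1333)
  Task 3: C/T = 2/35 (approx. 0.0571)
  Task 4: C/T = 5/40 = 1/8 (approx. 0.125)
Total utilization U = 1/11 + 2/15 + 2/35 + 1/8 = 751/1848
Rounded to 4 decimal places: U = 0.4064
RM (Liu & Layland) bound for 4 tasks = 0.756828; compare with U = 751/1848 (approx. 0.406385)
U <= bound, so schedulable by RM sufficient condition.

0.4064


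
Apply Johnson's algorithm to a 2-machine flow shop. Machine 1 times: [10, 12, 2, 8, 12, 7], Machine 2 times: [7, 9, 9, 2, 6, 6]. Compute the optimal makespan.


Apply Johnson's rule:
  Group 1 (a <= b): [(3, 2, 9)]
  Group 2 (a > b): [(2, 12, 9), (1, 10, 7), (5, 12, 6), (6, 7, 6), (4, 8, 2)]
Optimal job order: [3, 2, 1, 5, 6, 4]
Schedule:
  Job 3: M1 done at 2, M2 done at 11
  Job 2: M1 done at 14, M2 done at 23
  Job 1: M1 done at 24, M2 done at 31
  Job 5: M1 done at 36, M2 done at 42
  Job 6: M1 done at 43, M2 done at 49
  Job 4: M1 done at 51, M2 done at 53
Makespan = 53

53


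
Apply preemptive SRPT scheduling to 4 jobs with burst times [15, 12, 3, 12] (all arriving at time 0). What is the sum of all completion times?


Since all jobs arrive at t=0, SRPT equals SPT ordering.
SPT order: [3, 12, 12, 15]
Completion times:
  Job 1: p=3, C=3
  Job 2: p=12, C=15
  Job 3: p=12, C=27
  Job 4: p=15, C=42
Total completion time = 3 + 15 + 27 + 42 = 87

87


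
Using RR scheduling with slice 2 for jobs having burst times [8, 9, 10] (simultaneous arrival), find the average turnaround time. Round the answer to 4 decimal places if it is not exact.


Time quantum = 2
Execution trace:
  J1 runs 2 units, time = 2
  J2 runs 2 units, time = 4
  J3 runs 2 units, time = 6
  J1 runs 2 units, time = 8
  J2 runs 2 units, time = 10
  J3 runs 2 units, time = 12
  J1 runs 2 units, time = 14
  J2 runs 2 units, time = 16
  J3 runs 2 units, time = 18
  J1 runs 2 units, time = 20
  J2 runs 2 units, time = 22
  J3 runs 2 units, time = 24
  J2 runs 1 units, time = 25
  J3 runs 2 units, time = 27
Finish times: [20, 25, 27]
Average turnaround = 72/3 = 24.0

24.0


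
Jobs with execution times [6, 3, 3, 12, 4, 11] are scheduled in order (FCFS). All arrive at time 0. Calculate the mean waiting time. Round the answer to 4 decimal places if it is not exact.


FCFS order (as given): [6, 3, 3, 12, 4, 11]
Waiting times:
  Job 1: wait = 0
  Job 2: wait = 6
  Job 3: wait = 9
  Job 4: wait = 12
  Job 5: wait = 24
  Job 6: wait = 28
Sum of waiting times = 79
Average waiting time = 79/6 = 13.1667

13.1667


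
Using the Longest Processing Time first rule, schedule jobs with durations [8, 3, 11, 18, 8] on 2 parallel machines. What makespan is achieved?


Sort jobs in decreasing order (LPT): [18, 11, 8, 8, 3]
Assign each job to the least loaded machine:
  Machine 1: jobs [18, 8], load = 26
  Machine 2: jobs [11, 8, 3], load = 22
Makespan = max load = 26

26


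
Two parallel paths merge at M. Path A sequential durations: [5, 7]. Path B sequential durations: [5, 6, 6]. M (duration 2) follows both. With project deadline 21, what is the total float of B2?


Forward pass: ES(B2) = sum of predecessors on chain B = 5
EF = ES + duration = 5 + 6 = 11
Backward pass: LF(M) = deadline = 21; LS(M) = 21 - 2 = 19
LF(B2) = LS(M) - sum(successors on chain B) = 19 - 6 = 13
LS = LF - duration = 13 - 6 = 7
Total float = LS - ES = 7 - 5 = 2

2


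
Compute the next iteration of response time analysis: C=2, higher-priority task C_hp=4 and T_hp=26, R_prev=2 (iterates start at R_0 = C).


R_next = C + ceil(R_prev / T_hp) * C_hp
ceil(2 / 26) = ceil(0.0769) = 1
Interference = 1 * 4 = 4
R_next = 2 + 4 = 6

6


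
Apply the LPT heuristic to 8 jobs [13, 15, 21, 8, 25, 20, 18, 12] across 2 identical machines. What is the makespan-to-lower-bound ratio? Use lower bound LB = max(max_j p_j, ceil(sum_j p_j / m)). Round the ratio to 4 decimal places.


LPT order: [25, 21, 20, 18, 15, 13, 12, 8]
Machine loads after assignment: [68, 64]
LPT makespan = 68
Lower bound = max(max_job, ceil(total/2)) = max(25, 66) = 66
Ratio = 68 / 66 = 1.0303

1.0303


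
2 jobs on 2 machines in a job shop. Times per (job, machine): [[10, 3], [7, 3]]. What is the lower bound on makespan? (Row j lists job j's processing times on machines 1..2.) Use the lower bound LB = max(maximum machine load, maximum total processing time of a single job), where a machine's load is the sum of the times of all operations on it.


Machine loads:
  Machine 1: 10 + 7 = 17
  Machine 2: 3 + 3 = 6
Max machine load = 17
Job totals:
  Job 1: 13
  Job 2: 10
Max job total = 13
Lower bound = max(17, 13) = 17

17


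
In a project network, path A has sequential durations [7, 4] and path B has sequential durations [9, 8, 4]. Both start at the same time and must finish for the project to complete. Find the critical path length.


Path A total = 7 + 4 = 11
Path B total = 9 + 8 + 4 = 21
Critical path = longest path = max(11, 21) = 21

21


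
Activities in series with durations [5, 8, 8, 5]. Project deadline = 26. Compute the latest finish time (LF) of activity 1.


LF(activity 1) = deadline - sum of successor durations
Successors: activities 2 through 4 with durations [8, 8, 5]
Sum of successor durations = 21
LF = 26 - 21 = 5

5


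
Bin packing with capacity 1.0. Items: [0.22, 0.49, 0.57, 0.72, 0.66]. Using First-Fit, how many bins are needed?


Place items sequentially using First-Fit:
  Item 0.22 -> new Bin 1
  Item 0.49 -> Bin 1 (now 0.71)
  Item 0.57 -> new Bin 2
  Item 0.72 -> new Bin 3
  Item 0.66 -> new Bin 4
Total bins used = 4

4


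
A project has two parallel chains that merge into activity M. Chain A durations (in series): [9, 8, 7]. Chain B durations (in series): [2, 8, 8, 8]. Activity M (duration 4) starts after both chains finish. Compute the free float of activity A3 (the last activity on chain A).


ES(A3) = sum of predecessors on chain A = 17
EF(A3) = ES + duration = 17 + 7 = 24
Successor of A3 is M. ES(M) = max(sum(A), sum(B)) = max(24, 26) = 26
Free float = ES(successor) - EF(current) = 26 - 24 = 2

2


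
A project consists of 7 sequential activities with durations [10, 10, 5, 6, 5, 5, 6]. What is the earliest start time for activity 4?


Activity 4 starts after activities 1 through 3 complete.
Predecessor durations: [10, 10, 5]
ES = 10 + 10 + 5 = 25

25


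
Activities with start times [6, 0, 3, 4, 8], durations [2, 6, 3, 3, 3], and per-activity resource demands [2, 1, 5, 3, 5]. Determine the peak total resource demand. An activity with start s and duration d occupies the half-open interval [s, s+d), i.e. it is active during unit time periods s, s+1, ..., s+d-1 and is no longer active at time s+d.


Each activity i is active on [start_i, start_i + duration_i).
Compute total resource usage per time slot:
  t=0: active resources = [1], total = 1
  t=1: active resources = [1], total = 1
  t=2: active resources = [1], total = 1
  t=3: active resources = [1, 5], total = 6
  t=4: active resources = [1, 5, 3], total = 9
  t=5: active resources = [1, 5, 3], total = 9
  t=6: active resources = [2, 3], total = 5
  t=7: active resources = [2], total = 2
  t=8: active resources = [5], total = 5
  t=9: active resources = [5], total = 5
  t=10: active resources = [5], total = 5
Peak resource demand = 9

9


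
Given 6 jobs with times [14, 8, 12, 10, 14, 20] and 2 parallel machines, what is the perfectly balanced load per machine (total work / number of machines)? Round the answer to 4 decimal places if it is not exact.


Total processing time = 14 + 8 + 12 + 10 + 14 + 20 = 78
Number of machines = 2
Ideal balanced load = 78 / 2 = 39.0

39.0


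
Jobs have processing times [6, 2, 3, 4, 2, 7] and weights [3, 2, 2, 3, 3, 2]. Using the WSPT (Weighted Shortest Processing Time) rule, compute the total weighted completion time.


Compute p/w ratios and sort ascending (WSPT): [(2, 3), (2, 2), (4, 3), (3, 2), (6, 3), (7, 2)]
Compute weighted completion times:
  Job (p=2,w=3): C=2, w*C=3*2=6
  Job (p=2,w=2): C=4, w*C=2*4=8
  Job (p=4,w=3): C=8, w*C=3*8=24
  Job (p=3,w=2): C=11, w*C=2*11=22
  Job (p=6,w=3): C=17, w*C=3*17=51
  Job (p=7,w=2): C=24, w*C=2*24=48
Total weighted completion time = 159

159


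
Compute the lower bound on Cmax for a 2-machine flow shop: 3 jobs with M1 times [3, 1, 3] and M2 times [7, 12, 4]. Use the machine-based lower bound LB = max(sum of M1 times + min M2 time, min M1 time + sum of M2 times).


LB1 = sum(M1 times) + min(M2 times) = 7 + 4 = 11
LB2 = min(M1 times) + sum(M2 times) = 1 + 23 = 24
Lower bound = max(LB1, LB2) = max(11, 24) = 24

24


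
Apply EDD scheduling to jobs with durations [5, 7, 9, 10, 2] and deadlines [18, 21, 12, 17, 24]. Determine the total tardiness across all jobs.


Sort by due date (EDD order): [(9, 12), (10, 17), (5, 18), (7, 21), (2, 24)]
Compute completion times and tardiness:
  Job 1: p=9, d=12, C=9, tardiness=max(0,9-12)=0
  Job 2: p=10, d=17, C=19, tardiness=max(0,19-17)=2
  Job 3: p=5, d=18, C=24, tardiness=max(0,24-18)=6
  Job 4: p=7, d=21, C=31, tardiness=max(0,31-21)=10
  Job 5: p=2, d=24, C=33, tardiness=max(0,33-24)=9
Total tardiness = 27

27


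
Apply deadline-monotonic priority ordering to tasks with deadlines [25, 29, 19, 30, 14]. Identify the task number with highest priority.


Sort tasks by relative deadline (ascending):
  Task 5: deadline = 14
  Task 3: deadline = 19
  Task 1: deadline = 25
  Task 2: deadline = 29
  Task 4: deadline = 30
Priority order (highest first): [5, 3, 1, 2, 4]
Highest priority task = 5

5


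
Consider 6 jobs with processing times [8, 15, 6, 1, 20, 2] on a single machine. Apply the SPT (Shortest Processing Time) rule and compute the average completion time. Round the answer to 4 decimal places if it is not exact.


Sort jobs by processing time (SPT order): [1, 2, 6, 8, 15, 20]
Compute completion times sequentially:
  Job 1: processing = 1, completes at 1
  Job 2: processing = 2, completes at 3
  Job 3: processing = 6, completes at 9
  Job 4: processing = 8, completes at 17
  Job 5: processing = 15, completes at 32
  Job 6: processing = 20, completes at 52
Sum of completion times = 114
Average completion time = 114/6 = 19.0

19.0


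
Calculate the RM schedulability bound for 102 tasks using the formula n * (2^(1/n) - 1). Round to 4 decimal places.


Compute 2^(1/102) = 1.0068187028
Subtract 1: 1.0068187028 - 1 = 0.0068187028
Multiply by n: 102 * 0.0068187028 = 0.6955076856
Round to 4 dp: 0.6955

0.6955


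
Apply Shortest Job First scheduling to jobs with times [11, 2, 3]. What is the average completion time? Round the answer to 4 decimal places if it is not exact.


SJF order (ascending): [2, 3, 11]
Completion times:
  Job 1: burst=2, C=2
  Job 2: burst=3, C=5
  Job 3: burst=11, C=16
Average completion = 23/3 = 7.6667

7.6667


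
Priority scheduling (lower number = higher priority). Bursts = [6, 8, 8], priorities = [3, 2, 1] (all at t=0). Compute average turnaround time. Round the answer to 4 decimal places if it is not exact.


Sort by priority (ascending = highest first):
Order: [(1, 8), (2, 8), (3, 6)]
Completion times:
  Priority 1, burst=8, C=8
  Priority 2, burst=8, C=16
  Priority 3, burst=6, C=22
Average turnaround = 46/3 = 15.3333

15.3333


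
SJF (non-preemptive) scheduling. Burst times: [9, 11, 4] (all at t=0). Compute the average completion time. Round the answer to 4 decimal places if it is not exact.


SJF order (ascending): [4, 9, 11]
Completion times:
  Job 1: burst=4, C=4
  Job 2: burst=9, C=13
  Job 3: burst=11, C=24
Average completion = 41/3 = 13.6667

13.6667


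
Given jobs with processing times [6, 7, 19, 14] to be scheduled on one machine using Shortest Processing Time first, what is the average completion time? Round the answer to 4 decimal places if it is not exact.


Sort jobs by processing time (SPT order): [6, 7, 14, 19]
Compute completion times sequentially:
  Job 1: processing = 6, completes at 6
  Job 2: processing = 7, completes at 13
  Job 3: processing = 14, completes at 27
  Job 4: processing = 19, completes at 46
Sum of completion times = 92
Average completion time = 92/4 = 23.0

23.0


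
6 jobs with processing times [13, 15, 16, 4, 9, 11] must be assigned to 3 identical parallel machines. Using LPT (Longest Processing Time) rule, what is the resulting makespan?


Sort jobs in decreasing order (LPT): [16, 15, 13, 11, 9, 4]
Assign each job to the least loaded machine:
  Machine 1: jobs [16, 4], load = 20
  Machine 2: jobs [15, 9], load = 24
  Machine 3: jobs [13, 11], load = 24
Makespan = max load = 24

24


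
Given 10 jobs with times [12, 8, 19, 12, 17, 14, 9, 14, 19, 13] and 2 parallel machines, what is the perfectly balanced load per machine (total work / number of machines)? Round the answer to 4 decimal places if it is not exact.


Total processing time = 12 + 8 + 19 + 12 + 17 + 14 + 9 + 14 + 19 + 13 = 137
Number of machines = 2
Ideal balanced load = 137 / 2 = 68.5

68.5


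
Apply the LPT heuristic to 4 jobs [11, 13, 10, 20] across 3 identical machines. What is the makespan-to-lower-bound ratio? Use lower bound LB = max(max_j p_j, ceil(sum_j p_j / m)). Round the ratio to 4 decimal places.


LPT order: [20, 13, 11, 10]
Machine loads after assignment: [20, 13, 21]
LPT makespan = 21
Lower bound = max(max_job, ceil(total/3)) = max(20, 18) = 20
Ratio = 21 / 20 = 1.05

1.05


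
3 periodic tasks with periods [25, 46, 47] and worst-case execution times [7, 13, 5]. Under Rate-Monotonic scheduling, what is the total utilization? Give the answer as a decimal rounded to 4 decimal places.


Compute individual utilizations (exact fractions):
  Task 1: C/T = 7/25 (approx. 0.28)
  Task 2: C/T = 13/46 (approx. 0.2826)
  Task 3: C/T = 5/47 (approx. 0.1064)
Total utilization U = 7/25 + 13/46 + 5/47 = 36159/54050
Rounded to 4 decimal places: U = 0.6690
RM (Liu & Layland) bound for 3 tasks = 0.779763; compare with U = 36159/54050 (approx. 0.668992)
U <= bound, so schedulable by RM sufficient condition.

0.6690


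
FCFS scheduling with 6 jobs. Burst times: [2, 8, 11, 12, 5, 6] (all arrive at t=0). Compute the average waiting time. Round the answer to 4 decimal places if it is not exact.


FCFS order (as given): [2, 8, 11, 12, 5, 6]
Waiting times:
  Job 1: wait = 0
  Job 2: wait = 2
  Job 3: wait = 10
  Job 4: wait = 21
  Job 5: wait = 33
  Job 6: wait = 38
Sum of waiting times = 104
Average waiting time = 104/6 = 17.3333

17.3333


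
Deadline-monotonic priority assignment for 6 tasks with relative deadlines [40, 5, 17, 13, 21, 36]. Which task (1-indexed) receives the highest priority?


Sort tasks by relative deadline (ascending):
  Task 2: deadline = 5
  Task 4: deadline = 13
  Task 3: deadline = 17
  Task 5: deadline = 21
  Task 6: deadline = 36
  Task 1: deadline = 40
Priority order (highest first): [2, 4, 3, 5, 6, 1]
Highest priority task = 2

2


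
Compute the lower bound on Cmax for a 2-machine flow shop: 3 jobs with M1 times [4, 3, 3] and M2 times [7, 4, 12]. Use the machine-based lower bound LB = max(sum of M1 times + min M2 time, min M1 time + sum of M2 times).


LB1 = sum(M1 times) + min(M2 times) = 10 + 4 = 14
LB2 = min(M1 times) + sum(M2 times) = 3 + 23 = 26
Lower bound = max(LB1, LB2) = max(14, 26) = 26

26


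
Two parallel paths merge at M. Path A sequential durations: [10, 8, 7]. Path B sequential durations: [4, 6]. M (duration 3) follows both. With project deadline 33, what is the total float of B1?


Forward pass: ES(B1) = sum of predecessors on chain B = 0
EF = ES + duration = 0 + 4 = 4
Backward pass: LF(M) = deadline = 33; LS(M) = 33 - 3 = 30
LF(B1) = LS(M) - sum(successors on chain B) = 30 - 6 = 24
LS = LF - duration = 24 - 4 = 20
Total float = LS - ES = 20 - 0 = 20

20


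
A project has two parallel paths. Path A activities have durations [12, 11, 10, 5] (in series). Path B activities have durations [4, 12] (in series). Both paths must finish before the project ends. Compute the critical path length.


Path A total = 12 + 11 + 10 + 5 = 38
Path B total = 4 + 12 = 16
Critical path = longest path = max(38, 16) = 38

38


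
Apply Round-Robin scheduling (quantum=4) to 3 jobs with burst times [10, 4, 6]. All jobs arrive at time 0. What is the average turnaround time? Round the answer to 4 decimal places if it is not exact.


Time quantum = 4
Execution trace:
  J1 runs 4 units, time = 4
  J2 runs 4 units, time = 8
  J3 runs 4 units, time = 12
  J1 runs 4 units, time = 16
  J3 runs 2 units, time = 18
  J1 runs 2 units, time = 20
Finish times: [20, 8, 18]
Average turnaround = 46/3 = 15.3333

15.3333


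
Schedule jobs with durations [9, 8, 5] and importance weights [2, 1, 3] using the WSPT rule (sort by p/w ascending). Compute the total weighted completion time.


Compute p/w ratios and sort ascending (WSPT): [(5, 3), (9, 2), (8, 1)]
Compute weighted completion times:
  Job (p=5,w=3): C=5, w*C=3*5=15
  Job (p=9,w=2): C=14, w*C=2*14=28
  Job (p=8,w=1): C=22, w*C=1*22=22
Total weighted completion time = 65

65


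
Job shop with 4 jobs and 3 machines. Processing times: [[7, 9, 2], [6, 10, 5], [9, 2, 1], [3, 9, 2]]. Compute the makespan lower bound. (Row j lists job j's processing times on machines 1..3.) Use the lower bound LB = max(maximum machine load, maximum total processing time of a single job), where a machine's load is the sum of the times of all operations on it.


Machine loads:
  Machine 1: 7 + 6 + 9 + 3 = 25
  Machine 2: 9 + 10 + 2 + 9 = 30
  Machine 3: 2 + 5 + 1 + 2 = 10
Max machine load = 30
Job totals:
  Job 1: 18
  Job 2: 21
  Job 3: 12
  Job 4: 14
Max job total = 21
Lower bound = max(30, 21) = 30

30


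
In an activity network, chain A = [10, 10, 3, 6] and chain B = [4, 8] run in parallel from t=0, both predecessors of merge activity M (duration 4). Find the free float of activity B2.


ES(B2) = sum of predecessors on chain B = 4
EF(B2) = ES + duration = 4 + 8 = 12
Successor of B2 is M. ES(M) = max(sum(A), sum(B)) = max(29, 12) = 29
Free float = ES(successor) - EF(current) = 29 - 12 = 17

17


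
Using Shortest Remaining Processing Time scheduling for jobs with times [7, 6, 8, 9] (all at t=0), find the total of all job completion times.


Since all jobs arrive at t=0, SRPT equals SPT ordering.
SPT order: [6, 7, 8, 9]
Completion times:
  Job 1: p=6, C=6
  Job 2: p=7, C=13
  Job 3: p=8, C=21
  Job 4: p=9, C=30
Total completion time = 6 + 13 + 21 + 30 = 70

70


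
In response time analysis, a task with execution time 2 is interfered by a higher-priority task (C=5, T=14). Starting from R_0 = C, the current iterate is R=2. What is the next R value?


R_next = C + ceil(R_prev / T_hp) * C_hp
ceil(2 / 14) = ceil(0.1429) = 1
Interference = 1 * 5 = 5
R_next = 2 + 5 = 7

7


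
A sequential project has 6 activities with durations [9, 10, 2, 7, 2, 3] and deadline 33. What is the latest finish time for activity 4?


LF(activity 4) = deadline - sum of successor durations
Successors: activities 5 through 6 with durations [2, 3]
Sum of successor durations = 5
LF = 33 - 5 = 28

28


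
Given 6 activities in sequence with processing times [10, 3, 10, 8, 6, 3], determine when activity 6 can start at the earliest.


Activity 6 starts after activities 1 through 5 complete.
Predecessor durations: [10, 3, 10, 8, 6]
ES = 10 + 3 + 10 + 8 + 6 = 37

37


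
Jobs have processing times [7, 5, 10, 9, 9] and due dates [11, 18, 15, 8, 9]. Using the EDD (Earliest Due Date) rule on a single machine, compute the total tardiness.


Sort by due date (EDD order): [(9, 8), (9, 9), (7, 11), (10, 15), (5, 18)]
Compute completion times and tardiness:
  Job 1: p=9, d=8, C=9, tardiness=max(0,9-8)=1
  Job 2: p=9, d=9, C=18, tardiness=max(0,18-9)=9
  Job 3: p=7, d=11, C=25, tardiness=max(0,25-11)=14
  Job 4: p=10, d=15, C=35, tardiness=max(0,35-15)=20
  Job 5: p=5, d=18, C=40, tardiness=max(0,40-18)=22
Total tardiness = 66

66


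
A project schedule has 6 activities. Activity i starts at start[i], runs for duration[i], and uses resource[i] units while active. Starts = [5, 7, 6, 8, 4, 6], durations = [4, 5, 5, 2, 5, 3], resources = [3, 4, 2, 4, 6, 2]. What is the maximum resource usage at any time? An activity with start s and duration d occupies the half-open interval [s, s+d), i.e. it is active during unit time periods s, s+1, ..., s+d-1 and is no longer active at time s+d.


Each activity i is active on [start_i, start_i + duration_i).
Compute total resource usage per time slot:
  t=0: active resources = [], total = 0
  t=1: active resources = [], total = 0
  t=2: active resources = [], total = 0
  t=3: active resources = [], total = 0
  t=4: active resources = [6], total = 6
  t=5: active resources = [3, 6], total = 9
  t=6: active resources = [3, 2, 6, 2], total = 13
  t=7: active resources = [3, 4, 2, 6, 2], total = 17
  t=8: active resources = [3, 4, 2, 4, 6, 2], total = 21
  t=9: active resources = [4, 2, 4], total = 10
  t=10: active resources = [4, 2], total = 6
  t=11: active resources = [4], total = 4
Peak resource demand = 21

21


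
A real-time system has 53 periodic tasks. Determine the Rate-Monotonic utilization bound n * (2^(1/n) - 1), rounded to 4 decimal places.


Compute 2^(1/53) = 1.0131641430
Subtract 1: 1.0131641430 - 1 = 0.0131641430
Multiply by n: 53 * 0.0131641430 = 0.6976995790
Round to 4 dp: 0.6977

0.6977


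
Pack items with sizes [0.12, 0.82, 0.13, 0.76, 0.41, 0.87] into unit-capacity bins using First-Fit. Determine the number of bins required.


Place items sequentially using First-Fit:
  Item 0.12 -> new Bin 1
  Item 0.82 -> Bin 1 (now 0.94)
  Item 0.13 -> new Bin 2
  Item 0.76 -> Bin 2 (now 0.89)
  Item 0.41 -> new Bin 3
  Item 0.87 -> new Bin 4
Total bins used = 4

4


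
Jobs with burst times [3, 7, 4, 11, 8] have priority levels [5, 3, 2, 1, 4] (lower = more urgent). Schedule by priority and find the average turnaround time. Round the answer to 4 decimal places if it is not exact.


Sort by priority (ascending = highest first):
Order: [(1, 11), (2, 4), (3, 7), (4, 8), (5, 3)]
Completion times:
  Priority 1, burst=11, C=11
  Priority 2, burst=4, C=15
  Priority 3, burst=7, C=22
  Priority 4, burst=8, C=30
  Priority 5, burst=3, C=33
Average turnaround = 111/5 = 22.2

22.2


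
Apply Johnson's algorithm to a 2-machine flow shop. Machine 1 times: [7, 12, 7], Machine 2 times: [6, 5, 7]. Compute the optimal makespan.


Apply Johnson's rule:
  Group 1 (a <= b): [(3, 7, 7)]
  Group 2 (a > b): [(1, 7, 6), (2, 12, 5)]
Optimal job order: [3, 1, 2]
Schedule:
  Job 3: M1 done at 7, M2 done at 14
  Job 1: M1 done at 14, M2 done at 20
  Job 2: M1 done at 26, M2 done at 31
Makespan = 31

31


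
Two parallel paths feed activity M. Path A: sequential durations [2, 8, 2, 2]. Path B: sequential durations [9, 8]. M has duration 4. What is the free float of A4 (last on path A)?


ES(A4) = sum of predecessors on chain A = 12
EF(A4) = ES + duration = 12 + 2 = 14
Successor of A4 is M. ES(M) = max(sum(A), sum(B)) = max(14, 17) = 17
Free float = ES(successor) - EF(current) = 17 - 14 = 3

3


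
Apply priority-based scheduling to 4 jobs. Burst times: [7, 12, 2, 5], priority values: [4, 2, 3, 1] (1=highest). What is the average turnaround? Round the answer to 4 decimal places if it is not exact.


Sort by priority (ascending = highest first):
Order: [(1, 5), (2, 12), (3, 2), (4, 7)]
Completion times:
  Priority 1, burst=5, C=5
  Priority 2, burst=12, C=17
  Priority 3, burst=2, C=19
  Priority 4, burst=7, C=26
Average turnaround = 67/4 = 16.75

16.75


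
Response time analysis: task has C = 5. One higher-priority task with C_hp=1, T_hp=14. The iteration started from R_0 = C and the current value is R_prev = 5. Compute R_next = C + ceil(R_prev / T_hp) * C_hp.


R_next = C + ceil(R_prev / T_hp) * C_hp
ceil(5 / 14) = ceil(0.3571) = 1
Interference = 1 * 1 = 1
R_next = 5 + 1 = 6

6


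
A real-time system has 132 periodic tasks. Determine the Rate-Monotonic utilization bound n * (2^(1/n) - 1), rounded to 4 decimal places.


Compute 2^(1/132) = 1.0052649263
Subtract 1: 1.0052649263 - 1 = 0.0052649263
Multiply by n: 132 * 0.0052649263 = 0.6949702716
Round to 4 dp: 0.6950

0.6950


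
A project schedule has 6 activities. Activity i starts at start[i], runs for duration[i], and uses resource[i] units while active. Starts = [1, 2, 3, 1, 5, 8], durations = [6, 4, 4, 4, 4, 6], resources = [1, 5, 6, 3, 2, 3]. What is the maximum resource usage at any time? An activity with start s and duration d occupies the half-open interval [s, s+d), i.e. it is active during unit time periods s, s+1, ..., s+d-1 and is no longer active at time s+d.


Each activity i is active on [start_i, start_i + duration_i).
Compute total resource usage per time slot:
  t=0: active resources = [], total = 0
  t=1: active resources = [1, 3], total = 4
  t=2: active resources = [1, 5, 3], total = 9
  t=3: active resources = [1, 5, 6, 3], total = 15
  t=4: active resources = [1, 5, 6, 3], total = 15
  t=5: active resources = [1, 5, 6, 2], total = 14
  t=6: active resources = [1, 6, 2], total = 9
  t=7: active resources = [2], total = 2
  t=8: active resources = [2, 3], total = 5
  t=9: active resources = [3], total = 3
  t=10: active resources = [3], total = 3
  t=11: active resources = [3], total = 3
  t=12: active resources = [3], total = 3
  t=13: active resources = [3], total = 3
Peak resource demand = 15

15


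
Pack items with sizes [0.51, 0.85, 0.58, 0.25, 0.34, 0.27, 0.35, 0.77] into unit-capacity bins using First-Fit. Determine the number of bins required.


Place items sequentially using First-Fit:
  Item 0.51 -> new Bin 1
  Item 0.85 -> new Bin 2
  Item 0.58 -> new Bin 3
  Item 0.25 -> Bin 1 (now 0.76)
  Item 0.34 -> Bin 3 (now 0.92)
  Item 0.27 -> new Bin 4
  Item 0.35 -> Bin 4 (now 0.62)
  Item 0.77 -> new Bin 5
Total bins used = 5

5


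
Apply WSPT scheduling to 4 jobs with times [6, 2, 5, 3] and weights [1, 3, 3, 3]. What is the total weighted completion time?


Compute p/w ratios and sort ascending (WSPT): [(2, 3), (3, 3), (5, 3), (6, 1)]
Compute weighted completion times:
  Job (p=2,w=3): C=2, w*C=3*2=6
  Job (p=3,w=3): C=5, w*C=3*5=15
  Job (p=5,w=3): C=10, w*C=3*10=30
  Job (p=6,w=1): C=16, w*C=1*16=16
Total weighted completion time = 67

67


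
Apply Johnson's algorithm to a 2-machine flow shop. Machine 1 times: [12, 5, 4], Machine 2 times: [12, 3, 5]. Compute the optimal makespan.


Apply Johnson's rule:
  Group 1 (a <= b): [(3, 4, 5), (1, 12, 12)]
  Group 2 (a > b): [(2, 5, 3)]
Optimal job order: [3, 1, 2]
Schedule:
  Job 3: M1 done at 4, M2 done at 9
  Job 1: M1 done at 16, M2 done at 28
  Job 2: M1 done at 21, M2 done at 31
Makespan = 31

31


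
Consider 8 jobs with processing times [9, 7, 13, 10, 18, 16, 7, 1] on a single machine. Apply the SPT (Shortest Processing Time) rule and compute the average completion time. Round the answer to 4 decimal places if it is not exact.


Sort jobs by processing time (SPT order): [1, 7, 7, 9, 10, 13, 16, 18]
Compute completion times sequentially:
  Job 1: processing = 1, completes at 1
  Job 2: processing = 7, completes at 8
  Job 3: processing = 7, completes at 15
  Job 4: processing = 9, completes at 24
  Job 5: processing = 10, completes at 34
  Job 6: processing = 13, completes at 47
  Job 7: processing = 16, completes at 63
  Job 8: processing = 18, completes at 81
Sum of completion times = 273
Average completion time = 273/8 = 34.125

34.125


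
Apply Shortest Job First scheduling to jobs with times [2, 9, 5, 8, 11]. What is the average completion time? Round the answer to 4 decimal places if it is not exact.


SJF order (ascending): [2, 5, 8, 9, 11]
Completion times:
  Job 1: burst=2, C=2
  Job 2: burst=5, C=7
  Job 3: burst=8, C=15
  Job 4: burst=9, C=24
  Job 5: burst=11, C=35
Average completion = 83/5 = 16.6

16.6


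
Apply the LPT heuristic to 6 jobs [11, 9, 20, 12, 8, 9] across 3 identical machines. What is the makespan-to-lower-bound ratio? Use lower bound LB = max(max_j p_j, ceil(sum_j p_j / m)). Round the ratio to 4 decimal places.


LPT order: [20, 12, 11, 9, 9, 8]
Machine loads after assignment: [28, 21, 20]
LPT makespan = 28
Lower bound = max(max_job, ceil(total/3)) = max(20, 23) = 23
Ratio = 28 / 23 = 1.2174

1.2174


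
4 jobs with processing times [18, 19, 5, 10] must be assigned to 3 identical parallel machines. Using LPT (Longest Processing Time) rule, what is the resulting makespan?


Sort jobs in decreasing order (LPT): [19, 18, 10, 5]
Assign each job to the least loaded machine:
  Machine 1: jobs [19], load = 19
  Machine 2: jobs [18], load = 18
  Machine 3: jobs [10, 5], load = 15
Makespan = max load = 19

19


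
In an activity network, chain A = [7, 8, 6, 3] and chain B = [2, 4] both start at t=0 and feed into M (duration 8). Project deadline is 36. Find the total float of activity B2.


Forward pass: ES(B2) = sum of predecessors on chain B = 2
EF = ES + duration = 2 + 4 = 6
Backward pass: LF(M) = deadline = 36; LS(M) = 36 - 8 = 28
LF(B2) = LS(M) - sum(successors on chain B) = 28 - 0 = 28
LS = LF - duration = 28 - 4 = 24
Total float = LS - ES = 24 - 2 = 22

22
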